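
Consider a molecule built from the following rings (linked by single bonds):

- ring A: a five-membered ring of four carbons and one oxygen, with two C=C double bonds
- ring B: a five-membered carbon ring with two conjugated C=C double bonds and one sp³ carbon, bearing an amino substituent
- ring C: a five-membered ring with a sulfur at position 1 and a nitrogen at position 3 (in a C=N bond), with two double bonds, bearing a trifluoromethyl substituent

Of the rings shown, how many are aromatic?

Ring A has a continuous p-orbital overlap around the ring; 2 ring double bonds (4 π electrons) plus a heteroatom lone pair (2) give 6 π electrons. 6 = 4(1)+2, so ring A is aromatic (furan).
Ring B has one sp³ carbon, so it is not fully conjugated — not aromatic (cyclopentadiene).
Ring C is planar and fully conjugated; 2 ring double bonds (4 π electrons) plus a heteroatom lone pair (2) give 6 π electrons. Since 6 = 4n+2 (n=1), ring C is aromatic (thiazole).
Aromatic: A, C. Total: 2.

2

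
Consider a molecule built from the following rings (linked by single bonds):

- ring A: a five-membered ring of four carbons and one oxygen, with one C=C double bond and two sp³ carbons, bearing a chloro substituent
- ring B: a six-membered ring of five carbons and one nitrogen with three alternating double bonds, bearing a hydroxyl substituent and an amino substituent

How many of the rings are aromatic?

Ring A has two sp³ carbons, so it is not fully conjugated — not aromatic (2,3-dihydrofuran).
Ring B is planar and fully conjugated; 3 ring double bonds give 6 π electrons. 6 = 4(1)+2, so ring B is aromatic (pyridine).
Aromatic: B. Total: 1.

1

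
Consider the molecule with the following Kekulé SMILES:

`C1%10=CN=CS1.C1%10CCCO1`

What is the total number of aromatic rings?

The SMILES encodes a five-membered ring with a sulfur at position 1 and a nitrogen at position 3 (in a C=N bond), with two double bonds; a five-membered saturated ring of four carbons and one oxygen.
The 5-membered ring with one sulfur and one =N– has a continuous p-orbital overlap around the ring; 2 ring double bonds (4 π electrons) plus a heteroatom lone pair (2) give 6 π electrons. Since 6 = 4n+2 (n=1), it is aromatic (thiazole).
The 5-membered ring with one oxygen has only sp³ atoms, so it is not fully conjugated — not aromatic (tetrahydrofuran).
1 of the 2 rings is aromatic. Total: 1.

1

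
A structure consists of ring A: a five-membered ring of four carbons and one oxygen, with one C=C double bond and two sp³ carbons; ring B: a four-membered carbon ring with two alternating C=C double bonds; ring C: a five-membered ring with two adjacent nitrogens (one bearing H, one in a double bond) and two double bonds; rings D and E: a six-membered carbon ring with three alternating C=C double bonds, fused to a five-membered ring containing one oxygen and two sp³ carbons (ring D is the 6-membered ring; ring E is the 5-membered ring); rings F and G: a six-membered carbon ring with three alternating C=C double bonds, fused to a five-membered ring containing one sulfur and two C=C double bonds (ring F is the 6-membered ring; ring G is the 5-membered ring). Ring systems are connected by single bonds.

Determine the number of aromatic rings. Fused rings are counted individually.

4

Ring A has two sp³ carbons, so it is not fully conjugated — not aromatic (2,3-dihydrofuran).
Ring B has only sp² ring atoms; a planar conformation would have a fully conjugated π system of 4 electrons. But 4 = 4(1), which is 4n not 4n+2, so ring B is not aromatic (cyclobutadiene) — cyclobutadiene is antiaromatic and distorts to a rectangle.
Ring C has a continuous p-orbital overlap around the ring; 2 ring double bonds (4 π electrons) plus a heteroatom lone pair (2) give 6 π electrons. That satisfies 4n+2 with n=1, so ring C is aromatic (pyrazole).
Ring D is fully conjugated (every ring atom contributes a p orbital); 3 ring double bonds give 6 π electrons. Since 6 = 4n+2 (n=1), ring D is aromatic (benzene ring).
Ring E has two sp³ carbons, so it is not fully conjugated — not aromatic (oxolane ring).
Rings F and G form a fused bicyclic system (with one sulfur) with 9 sp² atoms and 10 π electrons from ring double bonds plus a heteroatom lone pair. 10 = 4(2)+2, so the system is aromatic and both rings count as aromatic (benzothiophene).
Aromatic: C, D, F, G. Total: 4.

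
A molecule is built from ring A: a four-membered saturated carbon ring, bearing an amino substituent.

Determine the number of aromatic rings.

Ring A has only sp³ atoms, so it is not fully conjugated — not aromatic (cyclobutane).

0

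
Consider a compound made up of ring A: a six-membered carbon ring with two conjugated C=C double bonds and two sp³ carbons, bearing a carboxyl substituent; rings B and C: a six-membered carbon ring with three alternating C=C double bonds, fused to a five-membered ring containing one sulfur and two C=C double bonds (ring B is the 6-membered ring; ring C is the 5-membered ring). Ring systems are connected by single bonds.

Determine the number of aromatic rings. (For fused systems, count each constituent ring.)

2

Ring A has two sp³ carbons, so it is not fully conjugated — not aromatic (1,3-cyclohexadiene).
Rings B and C form a fused bicyclic system (with one sulfur) with 9 sp² atoms and 10 π electrons from ring double bonds plus a heteroatom lone pair. 10 = 4(2)+2, so the system is aromatic and both rings count as aromatic (benzothiophene).
Aromatic: B, C. Total: 2.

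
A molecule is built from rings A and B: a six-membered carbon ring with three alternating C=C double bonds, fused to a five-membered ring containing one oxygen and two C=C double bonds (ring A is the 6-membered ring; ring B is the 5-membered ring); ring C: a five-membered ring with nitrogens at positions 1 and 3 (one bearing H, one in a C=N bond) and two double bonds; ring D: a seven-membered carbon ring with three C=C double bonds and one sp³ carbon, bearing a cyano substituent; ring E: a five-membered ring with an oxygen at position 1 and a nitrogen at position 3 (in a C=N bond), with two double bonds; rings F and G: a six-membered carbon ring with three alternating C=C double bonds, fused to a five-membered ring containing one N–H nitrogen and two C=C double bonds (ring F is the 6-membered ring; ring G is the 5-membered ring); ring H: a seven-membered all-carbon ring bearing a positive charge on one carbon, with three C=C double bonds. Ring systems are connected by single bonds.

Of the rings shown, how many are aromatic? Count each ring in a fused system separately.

Rings A and B form a fused bicyclic system (with one oxygen) with 9 sp² atoms and 10 π electrons from ring double bonds plus a heteroatom lone pair. 10 = 4(2)+2, so the system is aromatic and both rings count as aromatic (benzofuran).
Ring C has a continuous p-orbital overlap around the ring; 2 ring double bonds (4 π electrons) plus a heteroatom lone pair (2) give 6 π electrons. That satisfies 4n+2 with n=1, so ring C is aromatic (imidazole).
Ring D has one sp³ carbon, so it is not fully conjugated — not aromatic (cycloheptatriene).
Ring E is planar and fully conjugated; 2 ring double bonds (4 π electrons) plus a heteroatom lone pair (2) give 6 π electrons. 6 = 4(1)+2, so ring E is aromatic (oxazole).
Rings F and G form a fused bicyclic system (with one N–H) with 9 sp² atoms and 10 π electrons from ring double bonds plus a heteroatom lone pair. 10 = 4(2)+2, so the system is aromatic and both rings count as aromatic (indole).
Ring H has a continuous p-orbital overlap around the ring; 3 ring double bonds (6 π electrons) plus the carbocation's empty p orbital (0, but keeps the ring conjugated) give 6 π electrons. 6 = 4(1)+2, so ring H is aromatic (tropylium cation).
Aromatic: A, B, C, E, F, G, H. Total: 7.

7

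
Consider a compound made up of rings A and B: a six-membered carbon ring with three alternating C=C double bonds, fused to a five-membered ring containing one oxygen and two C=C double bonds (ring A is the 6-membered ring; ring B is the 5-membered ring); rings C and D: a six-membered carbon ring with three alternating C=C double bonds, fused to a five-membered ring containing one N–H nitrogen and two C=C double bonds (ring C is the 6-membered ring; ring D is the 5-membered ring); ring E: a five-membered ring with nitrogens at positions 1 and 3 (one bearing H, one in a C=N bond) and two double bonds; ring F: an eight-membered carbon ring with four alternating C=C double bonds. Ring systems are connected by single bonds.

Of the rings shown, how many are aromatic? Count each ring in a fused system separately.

Rings A and B form a fused bicyclic system (with one oxygen) with 9 sp² atoms and 10 π electrons from ring double bonds plus a heteroatom lone pair. 10 = 4(2)+2, so the system is aromatic and both rings count as aromatic (benzofuran).
Rings C and D form a fused bicyclic system (with one N–H) with 9 sp² atoms and 10 π electrons from ring double bonds plus a heteroatom lone pair. 10 = 4(2)+2, so the system is aromatic and both rings count as aromatic (indole).
Ring E is planar and fully conjugated; 2 ring double bonds (4 π electrons) plus a heteroatom lone pair (2) give 6 π electrons. Since 6 = 4n+2 (n=1), ring E is aromatic (imidazole).
Ring F has only sp² ring atoms; a planar conformation would have a fully conjugated π system of 8 electrons. But 8 = 4(2), which is 4n not 4n+2, so ring F is not aromatic (cyclooctatetraene) — cyclooctatetraene distorts into a non-planar tub to avoid antiaromaticity.
Aromatic: A, B, C, D, E. Total: 5.

5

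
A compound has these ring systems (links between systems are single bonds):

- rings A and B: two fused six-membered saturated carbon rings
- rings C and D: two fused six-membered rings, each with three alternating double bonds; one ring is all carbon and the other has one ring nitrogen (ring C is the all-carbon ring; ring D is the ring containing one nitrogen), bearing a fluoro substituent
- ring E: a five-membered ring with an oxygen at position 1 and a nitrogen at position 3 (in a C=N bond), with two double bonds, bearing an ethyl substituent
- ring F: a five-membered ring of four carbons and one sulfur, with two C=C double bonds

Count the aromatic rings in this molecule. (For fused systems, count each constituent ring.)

Ring A has only sp³ atoms, so it is not fully conjugated — not aromatic (cyclohexane ring).
Ring B has only sp³ atoms, so it is not fully conjugated — not aromatic (cyclohexane ring).
Rings C and D form a fused bicyclic system (with one nitrogen) with 10 sp² atoms and 10 π electrons from ring double bonds. 10 = 4(2)+2, so the system is aromatic and both rings count as aromatic (quinoline).
Ring E has a continuous p-orbital overlap around the ring; 2 ring double bonds (4 π electrons) plus a heteroatom lone pair (2) give 6 π electrons. That satisfies 4n+2 with n=1, so ring E is aromatic (oxazole).
Ring F is fully conjugated (every ring atom contributes a p orbital); 2 ring double bonds (4 π electrons) plus a heteroatom lone pair (2) give 6 π electrons. Since 6 = 4n+2 (n=1), ring F is aromatic (thiophene).
Aromatic: C, D, E, F. Total: 4.

4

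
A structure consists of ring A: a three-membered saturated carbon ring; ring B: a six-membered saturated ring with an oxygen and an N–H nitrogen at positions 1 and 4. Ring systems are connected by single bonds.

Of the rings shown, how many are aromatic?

0

Ring A has only sp³ atoms, so it is not fully conjugated — not aromatic (cyclopropane).
Ring B has only sp³ atoms, so it is not fully conjugated — not aromatic (morpholine).
No ring is aromatic. Total: 0.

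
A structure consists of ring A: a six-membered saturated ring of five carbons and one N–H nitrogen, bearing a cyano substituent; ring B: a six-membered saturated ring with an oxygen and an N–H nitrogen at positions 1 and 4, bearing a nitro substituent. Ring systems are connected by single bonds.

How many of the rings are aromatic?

0

Ring A has only sp³ atoms, so it is not fully conjugated — not aromatic (piperidine).
Ring B has only sp³ atoms, so it is not fully conjugated — not aromatic (morpholine).
No ring is aromatic. Total: 0.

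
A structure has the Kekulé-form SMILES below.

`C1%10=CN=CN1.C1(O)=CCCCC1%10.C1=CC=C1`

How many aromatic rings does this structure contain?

The SMILES encodes a five-membered ring with nitrogens at positions 1 and 3 (one bearing H, one in a C=N bond) and two double bonds; a six-membered carbon ring with one C=C double bond; a four-membered carbon ring with two alternating C=C double bonds.
The 5-membered ring with two nitrogens (one N–H, one =N–) is planar and fully conjugated; 2 ring double bonds (4 π electrons) plus a heteroatom lone pair (2) give 6 π electrons. Since 6 = 4n+2 (n=1), it is aromatic (imidazole).
The 6-membered ring has four sp³ carbons, so it is not fully conjugated — not aromatic (cyclohexene).
The 4-membered ring has only sp² ring atoms; a planar conformation would have a fully conjugated π system of 4 electrons. But 4 = 4(1), which is 4n not 4n+2, so it is not aromatic (cyclobutadiene) — cyclobutadiene is antiaromatic and distorts to a rectangle.
1 of the 3 rings is aromatic. Total: 1.

1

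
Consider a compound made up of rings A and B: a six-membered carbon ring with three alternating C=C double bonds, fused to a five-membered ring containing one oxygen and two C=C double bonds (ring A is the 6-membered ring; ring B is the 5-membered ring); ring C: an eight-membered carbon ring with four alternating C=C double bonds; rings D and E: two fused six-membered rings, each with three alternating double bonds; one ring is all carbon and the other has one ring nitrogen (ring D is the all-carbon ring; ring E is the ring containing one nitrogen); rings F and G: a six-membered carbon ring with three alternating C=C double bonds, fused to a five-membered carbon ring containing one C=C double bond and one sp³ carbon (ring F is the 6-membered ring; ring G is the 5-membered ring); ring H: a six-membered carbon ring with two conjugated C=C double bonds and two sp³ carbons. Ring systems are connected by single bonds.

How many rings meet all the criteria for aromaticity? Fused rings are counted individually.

5

Rings A and B form a fused bicyclic system (with one oxygen) with 9 sp² atoms and 10 π electrons from ring double bonds plus a heteroatom lone pair. 10 = 4(2)+2, so the system is aromatic and both rings count as aromatic (benzofuran).
Ring C has only sp² ring atoms; a planar conformation would have a fully conjugated π system of 8 electrons. But 8 = 4(2), which is 4n not 4n+2, so ring C is not aromatic (cyclooctatetraene) — cyclooctatetraene distorts into a non-planar tub to avoid antiaromaticity.
Rings D and E form a fused bicyclic system (with one nitrogen) with 10 sp² atoms and 10 π electrons from ring double bonds. 10 = 4(2)+2, so the system is aromatic and both rings count as aromatic (quinoline).
Ring F has a continuous p-orbital overlap around the ring; 3 ring double bonds give 6 π electrons. 6 = 4(1)+2, so ring F is aromatic (benzene ring).
Ring G has one sp³ carbon, so it is not fully conjugated — not aromatic (cyclopentene ring).
Ring H has two sp³ carbons, so it is not fully conjugated — not aromatic (1,3-cyclohexadiene).
Aromatic: A, B, D, E, F. Total: 5.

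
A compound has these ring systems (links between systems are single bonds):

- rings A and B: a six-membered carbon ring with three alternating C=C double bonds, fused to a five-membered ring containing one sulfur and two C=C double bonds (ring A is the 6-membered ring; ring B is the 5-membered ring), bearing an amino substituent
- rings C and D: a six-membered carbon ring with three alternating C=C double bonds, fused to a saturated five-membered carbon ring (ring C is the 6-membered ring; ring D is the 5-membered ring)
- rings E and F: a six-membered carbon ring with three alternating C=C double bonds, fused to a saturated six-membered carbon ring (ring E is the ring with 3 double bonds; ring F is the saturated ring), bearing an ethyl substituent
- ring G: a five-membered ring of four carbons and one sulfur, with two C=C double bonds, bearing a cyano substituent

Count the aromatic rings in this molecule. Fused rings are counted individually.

Rings A and B form a fused bicyclic system (with one sulfur) with 9 sp² atoms and 10 π electrons from ring double bonds plus a heteroatom lone pair. 10 = 4(2)+2, so the system is aromatic and both rings count as aromatic (benzothiophene).
Ring C is fully conjugated (every ring atom contributes a p orbital); 3 ring double bonds give 6 π electrons. 6 = 4(1)+2, so ring C is aromatic (benzene ring).
Ring D has three sp³ carbons, so it is not fully conjugated — not aromatic (cyclopentane ring).
Ring E is planar and fully conjugated; 3 ring double bonds give 6 π electrons. Since 6 = 4n+2 (n=1), ring E is aromatic (benzene ring).
Ring F has four sp³ carbons, so it is not fully conjugated — not aromatic (cyclohexane ring).
Ring G is planar and fully conjugated; 2 ring double bonds (4 π electrons) plus a heteroatom lone pair (2) give 6 π electrons. That satisfies 4n+2 with n=1, so ring G is aromatic (thiophene).
Aromatic: A, B, C, E, G. Total: 5.

5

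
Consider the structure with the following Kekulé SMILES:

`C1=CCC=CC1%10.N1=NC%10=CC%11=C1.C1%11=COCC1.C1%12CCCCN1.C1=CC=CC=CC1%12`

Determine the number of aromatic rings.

1

The SMILES encodes a six-membered carbon ring with two isolated C=C double bonds and two sp³ carbons; a six-membered ring with two adjacent nitrogens and three alternating double bonds; a five-membered ring of four carbons and one oxygen, with one C=C double bond and two sp³ carbons; a six-membered saturated ring of five carbons and one N–H nitrogen; a seven-membered carbon ring with three C=C double bonds and one sp³ carbon.
The 6-membered ring has two sp³ carbons, so it is not fully conjugated — not aromatic (1,4-cyclohexadiene).
The 6-membered ring with two nitrogens (1,2) is planar and fully conjugated; 3 ring double bonds give 6 π electrons. Since 6 = 4n+2 (n=1), it is aromatic (pyridazine).
The 5-membered ring with one oxygen has two sp³ carbons, so it is not fully conjugated — not aromatic (2,3-dihydrofuran).
The 6-membered ring with one N–H has only sp³ atoms, so it is not fully conjugated — not aromatic (piperidine).
The 7-membered ring has one sp³ carbon, so it is not fully conjugated — not aromatic (cycloheptatriene).
1 of the 5 rings is aromatic. Total: 1.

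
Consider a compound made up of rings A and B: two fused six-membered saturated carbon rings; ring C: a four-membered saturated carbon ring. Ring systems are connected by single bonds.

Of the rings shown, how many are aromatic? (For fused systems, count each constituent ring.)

0

Ring A has only sp³ atoms, so it is not fully conjugated — not aromatic (cyclohexane ring).
Ring B has only sp³ atoms, so it is not fully conjugated — not aromatic (cyclohexane ring).
Ring C has only sp³ atoms, so it is not fully conjugated — not aromatic (cyclobutane).
No ring is aromatic. Total: 0.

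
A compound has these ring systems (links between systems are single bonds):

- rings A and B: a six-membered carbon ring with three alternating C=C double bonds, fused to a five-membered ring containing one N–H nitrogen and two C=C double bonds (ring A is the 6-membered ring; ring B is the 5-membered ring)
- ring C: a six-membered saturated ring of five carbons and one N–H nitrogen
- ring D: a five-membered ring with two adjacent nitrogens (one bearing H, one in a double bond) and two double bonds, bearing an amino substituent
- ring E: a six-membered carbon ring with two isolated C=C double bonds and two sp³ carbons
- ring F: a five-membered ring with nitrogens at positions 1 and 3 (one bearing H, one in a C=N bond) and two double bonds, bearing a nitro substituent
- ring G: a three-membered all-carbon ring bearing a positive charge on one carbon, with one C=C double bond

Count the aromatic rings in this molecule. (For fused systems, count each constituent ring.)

5

Rings A and B form a fused bicyclic system (with one N–H) with 9 sp² atoms and 10 π electrons from ring double bonds plus a heteroatom lone pair. 10 = 4(2)+2, so the system is aromatic and both rings count as aromatic (indole).
Ring C has only sp³ atoms, so it is not fully conjugated — not aromatic (piperidine).
Ring D has a continuous p-orbital overlap around the ring; 2 ring double bonds (4 π electrons) plus a heteroatom lone pair (2) give 6 π electrons. That satisfies 4n+2 with n=1, so ring D is aromatic (pyrazole).
Ring E has two sp³ carbons, so it is not fully conjugated — not aromatic (1,4-cyclohexadiene).
Ring F is fully conjugated (every ring atom contributes a p orbital); 2 ring double bonds (4 π electrons) plus a heteroatom lone pair (2) give 6 π electrons. 6 = 4(1)+2, so ring F is aromatic (imidazole).
Ring G is fully conjugated (every ring atom contributes a p orbital); 1 ring double bond (2 π electrons) plus the carbocation's empty p orbital (0, but keeps the ring conjugated) give 2 π electrons. 2 = 4(0)+2, so ring G is aromatic (cyclopropenyl cation).
Aromatic: A, B, D, F, G. Total: 5.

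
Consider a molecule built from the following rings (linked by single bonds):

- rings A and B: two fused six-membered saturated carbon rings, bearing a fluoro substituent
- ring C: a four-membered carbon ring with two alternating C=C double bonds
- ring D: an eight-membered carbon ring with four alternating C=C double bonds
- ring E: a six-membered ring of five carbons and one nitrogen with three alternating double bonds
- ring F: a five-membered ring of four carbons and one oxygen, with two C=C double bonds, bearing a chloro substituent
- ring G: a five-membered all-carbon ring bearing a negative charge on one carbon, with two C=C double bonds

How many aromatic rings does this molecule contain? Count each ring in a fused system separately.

Ring A has only sp³ atoms, so it is not fully conjugated — not aromatic (cyclohexane ring).
Ring B has only sp³ atoms, so it is not fully conjugated — not aromatic (cyclohexane ring).
Ring C has only sp² ring atoms; a planar conformation would have a fully conjugated π system of 4 electrons. But 4 = 4(1), which is 4n not 4n+2, so ring C is not aromatic (cyclobutadiene) — cyclobutadiene is antiaromatic and distorts to a rectangle.
Ring D has only sp² ring atoms; a planar conformation would have a fully conjugated π system of 8 electrons. But 8 = 4(2), which is 4n not 4n+2, so ring D is not aromatic (cyclooctatetraene) — cyclooctatetraene distorts into a non-planar tub to avoid antiaromaticity.
Ring E is planar and fully conjugated; 3 ring double bonds give 6 π electrons. Since 6 = 4n+2 (n=1), ring E is aromatic (pyridine).
Ring F is planar and fully conjugated; 2 ring double bonds (4 π electrons) plus a heteroatom lone pair (2) give 6 π electrons. Since 6 = 4n+2 (n=1), ring F is aromatic (furan).
Ring G is planar and fully conjugated; 2 ring double bonds (4 π electrons) plus the carbanion lone pair (2) give 6 π electrons. 6 = 4(1)+2, so ring G is aromatic (cyclopentadienyl anion).
Aromatic: E, F, G. Total: 3.

3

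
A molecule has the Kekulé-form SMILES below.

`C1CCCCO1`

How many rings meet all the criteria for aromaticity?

The SMILES encodes a six-membered saturated ring of five carbons and one oxygen.
The 6-membered ring with one oxygen has only sp³ atoms, so it is not fully conjugated — not aromatic (tetrahydropyran).

0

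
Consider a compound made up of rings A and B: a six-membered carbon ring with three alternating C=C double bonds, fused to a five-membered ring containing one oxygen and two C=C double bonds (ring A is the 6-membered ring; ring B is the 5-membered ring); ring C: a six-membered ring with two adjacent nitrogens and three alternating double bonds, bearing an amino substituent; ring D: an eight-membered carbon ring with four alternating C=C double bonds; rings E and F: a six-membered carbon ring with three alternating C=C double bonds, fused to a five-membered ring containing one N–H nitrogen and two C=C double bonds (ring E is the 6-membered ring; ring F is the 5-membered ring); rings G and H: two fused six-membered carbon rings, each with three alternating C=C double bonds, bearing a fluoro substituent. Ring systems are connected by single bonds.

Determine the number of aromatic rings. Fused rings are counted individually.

7

Rings A and B form a fused bicyclic system (with one oxygen) with 9 sp² atoms and 10 π electrons from ring double bonds plus a heteroatom lone pair. 10 = 4(2)+2, so the system is aromatic and both rings count as aromatic (benzofuran).
Ring C is fully conjugated (every ring atom contributes a p orbital); 3 ring double bonds give 6 π electrons. 6 = 4(1)+2, so ring C is aromatic (pyridazine).
Ring D has only sp² ring atoms; a planar conformation would have a fully conjugated π system of 8 electrons. But 8 = 4(2), which is 4n not 4n+2, so ring D is not aromatic (cyclooctatetraene) — cyclooctatetraene distorts into a non-planar tub to avoid antiaromaticity.
Rings E and F form a fused bicyclic system (with one N–H) with 9 sp² atoms and 10 π electrons from ring double bonds plus a heteroatom lone pair. 10 = 4(2)+2, so the system is aromatic and both rings count as aromatic (indole).
Rings G and H form a fused bicyclic system with 10 sp² atoms and 10 π electrons from ring double bonds. 10 = 4(2)+2, so the system is aromatic and both rings count as aromatic (naphthalene).
Aromatic: A, B, C, E, F, G, H. Total: 7.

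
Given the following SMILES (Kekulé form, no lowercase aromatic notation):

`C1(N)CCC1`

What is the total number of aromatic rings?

0

The SMILES encodes a four-membered saturated carbon ring.
The 4-membered ring has only sp³ atoms, so it is not fully conjugated — not aromatic (cyclobutane).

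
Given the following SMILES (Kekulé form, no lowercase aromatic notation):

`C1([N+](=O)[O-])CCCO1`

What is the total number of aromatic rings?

The SMILES encodes a five-membered saturated ring of four carbons and one oxygen.
The 5-membered ring with one oxygen has only sp³ atoms, so it is not fully conjugated — not aromatic (tetrahydrofuran).

0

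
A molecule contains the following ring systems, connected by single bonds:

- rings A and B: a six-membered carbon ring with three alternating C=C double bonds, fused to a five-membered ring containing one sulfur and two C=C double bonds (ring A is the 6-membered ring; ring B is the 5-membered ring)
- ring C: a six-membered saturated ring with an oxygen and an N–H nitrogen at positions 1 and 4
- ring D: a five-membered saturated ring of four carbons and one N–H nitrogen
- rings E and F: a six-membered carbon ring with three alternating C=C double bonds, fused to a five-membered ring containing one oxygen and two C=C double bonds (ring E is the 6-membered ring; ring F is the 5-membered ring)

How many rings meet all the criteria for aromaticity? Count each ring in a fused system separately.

Rings A and B form a fused bicyclic system (with one sulfur) with 9 sp² atoms and 10 π electrons from ring double bonds plus a heteroatom lone pair. 10 = 4(2)+2, so the system is aromatic and both rings count as aromatic (benzothiophene).
Ring C has only sp³ atoms, so it is not fully conjugated — not aromatic (morpholine).
Ring D has only sp³ atoms, so it is not fully conjugated — not aromatic (pyrrolidine).
Rings E and F form a fused bicyclic system (with one oxygen) with 9 sp² atoms and 10 π electrons from ring double bonds plus a heteroatom lone pair. 10 = 4(2)+2, so the system is aromatic and both rings count as aromatic (benzofuran).
Aromatic: A, B, E, F. Total: 4.

4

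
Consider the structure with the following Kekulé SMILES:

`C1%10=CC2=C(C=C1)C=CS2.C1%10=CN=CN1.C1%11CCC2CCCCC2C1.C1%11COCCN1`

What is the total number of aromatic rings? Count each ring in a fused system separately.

The SMILES encodes a six-membered carbon ring with three alternating C=C double bonds, fused to a five-membered ring containing one sulfur and two C=C double bonds; a five-membered ring with nitrogens at positions 1 and 3 (one bearing H, one in a C=N bond) and two double bonds; two fused six-membered saturated carbon rings; a six-membered saturated ring with an oxygen and an N–H nitrogen at positions 1 and 4.
The fused 6/5-membered bicyclic (with one sulfur) is a single π system with 9 sp² atoms and 10 π electrons from ring double bonds plus a heteroatom lone pair. 10 = 4(2)+2, so the system is aromatic and both rings count as aromatic (benzothiophene).
The 5-membered ring with two nitrogens (one N–H, one =N–) is fully conjugated (every ring atom contributes a p orbital); 2 ring double bonds (4 π electrons) plus a heteroatom lone pair (2) give 6 π electrons. 6 = 4(1)+2, so it is aromatic (imidazole).
The 6-membered ring has only sp³ atoms, so it is not fully conjugated — not aromatic (cyclohexane ring).
The second 6-membered ring has only sp³ atoms, so it is not fully conjugated — not aromatic (cyclohexane ring).
The 6-membered ring with one oxygen and one N–H (1,4) has only sp³ atoms, so it is not fully conjugated — not aromatic (morpholine).
3 of the 6 rings are aromatic. Total: 3.

3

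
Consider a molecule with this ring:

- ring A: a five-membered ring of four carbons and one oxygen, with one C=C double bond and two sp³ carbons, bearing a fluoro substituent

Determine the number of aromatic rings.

Ring A has two sp³ carbons, so it is not fully conjugated — not aromatic (2,3-dihydrofuran).

0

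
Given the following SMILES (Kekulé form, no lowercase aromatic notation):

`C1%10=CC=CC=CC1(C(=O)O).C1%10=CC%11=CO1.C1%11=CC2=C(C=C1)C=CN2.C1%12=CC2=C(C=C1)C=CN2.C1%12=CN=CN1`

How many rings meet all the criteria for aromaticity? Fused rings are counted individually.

6

The SMILES encodes a seven-membered carbon ring with three C=C double bonds and one sp³ carbon; a five-membered ring of four carbons and one oxygen, with two C=C double bonds; a six-membered carbon ring with three alternating C=C double bonds, fused to a five-membered ring containing one N–H nitrogen and two C=C double bonds; a six-membered carbon ring with three alternating C=C double bonds, fused to a five-membered ring containing one N–H nitrogen and two C=C double bonds; a five-membered ring with nitrogens at positions 1 and 3 (one bearing H, one in a C=N bond) and two double bonds.
The 7-membered ring has one sp³ carbon, so it is not fully conjugated — not aromatic (cycloheptatriene).
The 5-membered ring with one oxygen is fully conjugated (every ring atom contributes a p orbital); 2 ring double bonds (4 π electrons) plus a heteroatom lone pair (2) give 6 π electrons. That satisfies 4n+2 with n=1, so it is aromatic (furan).
The fused 6/5-membered bicyclic (with one N–H) is a single π system with 9 sp² atoms and 10 π electrons from ring double bonds plus a heteroatom lone pair. 10 = 4(2)+2, so the system is aromatic and both rings count as aromatic (indole).
The fused 6/5-membered bicyclic (with one N–H) is a single π system with 9 sp² atoms and 10 π electrons from ring double bonds plus a heteroatom lone pair. 10 = 4(2)+2, so the system is aromatic and both rings count as aromatic (indole).
The 5-membered ring with two nitrogens (one N–H, one =N–) has a continuous p-orbital overlap around the ring; 2 ring double bonds (4 π electrons) plus a heteroatom lone pair (2) give 6 π electrons. 6 = 4(1)+2, so it is aromatic (imidazole).
6 of the 7 rings are aromatic. Total: 6.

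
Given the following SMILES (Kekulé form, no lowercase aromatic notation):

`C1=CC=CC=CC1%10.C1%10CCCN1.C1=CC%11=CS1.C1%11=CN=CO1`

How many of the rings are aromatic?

2

The SMILES encodes a seven-membered carbon ring with three C=C double bonds and one sp³ carbon; a five-membered saturated ring of four carbons and one N–H nitrogen; a five-membered ring of four carbons and one sulfur, with two C=C double bonds; a five-membered ring with an oxygen at position 1 and a nitrogen at position 3 (in a C=N bond), with two double bonds.
The 7-membered ring has one sp³ carbon, so it is not fully conjugated — not aromatic (cycloheptatriene).
The 5-membered ring with one N–H has only sp³ atoms, so it is not fully conjugated — not aromatic (pyrrolidine).
The 5-membered ring with one sulfur is fully conjugated (every ring atom contributes a p orbital); 2 ring double bonds (4 π electrons) plus a heteroatom lone pair (2) give 6 π electrons. That satisfies 4n+2 with n=1, so it is aromatic (thiophene).
The 5-membered ring with one oxygen and one =N– has a continuous p-orbital overlap around the ring; 2 ring double bonds (4 π electrons) plus a heteroatom lone pair (2) give 6 π electrons. That satisfies 4n+2 with n=1, so it is aromatic (oxazole).
2 of the 4 rings are aromatic. Total: 2.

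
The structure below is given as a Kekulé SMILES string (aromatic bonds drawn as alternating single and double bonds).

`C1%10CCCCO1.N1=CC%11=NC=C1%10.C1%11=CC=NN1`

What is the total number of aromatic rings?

2

The SMILES encodes a six-membered saturated ring of five carbons and one oxygen; a six-membered ring with nitrogens at positions 1 and 4 and three alternating double bonds; a five-membered ring with two adjacent nitrogens (one bearing H, one in a double bond) and two double bonds.
The 6-membered ring with one oxygen has only sp³ atoms, so it is not fully conjugated — not aromatic (tetrahydropyran).
The 6-membered ring with two nitrogens (1,4) is fully conjugated (every ring atom contributes a p orbital); 3 ring double bonds give 6 π electrons. That satisfies 4n+2 with n=1, so it is aromatic (pyrazine).
The 5-membered ring with two adjacent nitrogens (one N–H, one =N–) is fully conjugated (every ring atom contributes a p orbital); 2 ring double bonds (4 π electrons) plus a heteroatom lone pair (2) give 6 π electrons. Since 6 = 4n+2 (n=1), it is aromatic (pyrazole).
2 of the 3 rings are aromatic. Total: 2.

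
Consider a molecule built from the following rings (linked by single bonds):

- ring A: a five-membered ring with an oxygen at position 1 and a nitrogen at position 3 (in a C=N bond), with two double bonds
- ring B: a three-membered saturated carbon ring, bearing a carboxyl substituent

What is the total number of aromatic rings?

Ring A has a continuous p-orbital overlap around the ring; 2 ring double bonds (4 π electrons) plus a heteroatom lone pair (2) give 6 π electrons. That satisfies 4n+2 with n=1, so ring A is aromatic (oxazole).
Ring B has only sp³ atoms, so it is not fully conjugated — not aromatic (cyclopropane).
Aromatic: A. Total: 1.

1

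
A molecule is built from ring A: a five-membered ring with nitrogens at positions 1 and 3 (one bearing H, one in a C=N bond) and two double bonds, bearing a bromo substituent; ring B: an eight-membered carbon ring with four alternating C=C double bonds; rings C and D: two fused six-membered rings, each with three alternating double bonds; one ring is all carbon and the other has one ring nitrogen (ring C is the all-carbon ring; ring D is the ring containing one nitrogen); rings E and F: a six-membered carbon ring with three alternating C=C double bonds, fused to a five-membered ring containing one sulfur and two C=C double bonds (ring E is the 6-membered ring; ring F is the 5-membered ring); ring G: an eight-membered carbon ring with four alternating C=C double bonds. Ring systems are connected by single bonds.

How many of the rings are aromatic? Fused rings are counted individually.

Ring A is planar and fully conjugated; 2 ring double bonds (4 π electrons) plus a heteroatom lone pair (2) give 6 π electrons. Since 6 = 4n+2 (n=1), ring A is aromatic (imidazole).
Ring B has only sp² ring atoms; a planar conformation would have a fully conjugated π system of 8 electrons. But 8 = 4(2), which is 4n not 4n+2, so ring B is not aromatic (cyclooctatetraene) — cyclooctatetraene distorts into a non-planar tub to avoid antiaromaticity.
Rings C and D form a fused bicyclic system (with one nitrogen) with 10 sp² atoms and 10 π electrons from ring double bonds. 10 = 4(2)+2, so the system is aromatic and both rings count as aromatic (quinoline).
Rings E and F form a fused bicyclic system (with one sulfur) with 9 sp² atoms and 10 π electrons from ring double bonds plus a heteroatom lone pair. 10 = 4(2)+2, so the system is aromatic and both rings count as aromatic (benzothiophene).
Ring G has only sp² ring atoms; a planar conformation would have a fully conjugated π system of 8 electrons. But 8 = 4(2), which is 4n not 4n+2, so ring G is not aromatic (cyclooctatetraene) — cyclooctatetraene distorts into a non-planar tub to avoid antiaromaticity.
Aromatic: A, C, D, E, F. Total: 5.

5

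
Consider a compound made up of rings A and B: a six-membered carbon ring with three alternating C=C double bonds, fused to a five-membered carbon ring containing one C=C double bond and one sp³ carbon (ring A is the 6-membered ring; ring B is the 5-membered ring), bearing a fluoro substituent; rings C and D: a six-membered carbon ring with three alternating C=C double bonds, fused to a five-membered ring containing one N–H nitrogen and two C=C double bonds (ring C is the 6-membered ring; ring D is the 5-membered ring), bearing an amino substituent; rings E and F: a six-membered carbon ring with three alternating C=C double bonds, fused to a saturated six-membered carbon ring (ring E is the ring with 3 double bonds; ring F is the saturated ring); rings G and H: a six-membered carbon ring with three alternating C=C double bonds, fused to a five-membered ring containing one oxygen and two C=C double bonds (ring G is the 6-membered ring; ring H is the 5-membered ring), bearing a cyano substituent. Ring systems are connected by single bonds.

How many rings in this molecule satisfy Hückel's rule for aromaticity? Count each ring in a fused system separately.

Ring A has a continuous p-orbital overlap around the ring; 3 ring double bonds give 6 π electrons. 6 = 4(1)+2, so ring A is aromatic (benzene ring).
Ring B has one sp³ carbon, so it is not fully conjugated — not aromatic (cyclopentene ring).
Rings C and D form a fused bicyclic system (with one N–H) with 9 sp² atoms and 10 π electrons from ring double bonds plus a heteroatom lone pair. 10 = 4(2)+2, so the system is aromatic and both rings count as aromatic (indole).
Ring E is planar and fully conjugated; 3 ring double bonds give 6 π electrons. That satisfies 4n+2 with n=1, so ring E is aromatic (benzene ring).
Ring F has four sp³ carbons, so it is not fully conjugated — not aromatic (cyclohexane ring).
Rings G and H form a fused bicyclic system (with one oxygen) with 9 sp² atoms and 10 π electrons from ring double bonds plus a heteroatom lone pair. 10 = 4(2)+2, so the system is aromatic and both rings count as aromatic (benzofuran).
Aromatic: A, C, D, E, G, H. Total: 6.

6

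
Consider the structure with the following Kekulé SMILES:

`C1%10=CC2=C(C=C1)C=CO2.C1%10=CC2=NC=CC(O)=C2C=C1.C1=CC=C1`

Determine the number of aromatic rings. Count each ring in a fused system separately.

The SMILES encodes a six-membered carbon ring with three alternating C=C double bonds, fused to a five-membered ring containing one oxygen and two C=C double bonds; two fused six-membered rings, each with three alternating double bonds; one ring is all carbon and the other has one ring nitrogen; a four-membered carbon ring with two alternating C=C double bonds.
The fused 6/5-membered bicyclic (with one oxygen) is a single π system with 9 sp² atoms and 10 π electrons from ring double bonds plus a heteroatom lone pair. 10 = 4(2)+2, so the system is aromatic and both rings count as aromatic (benzofuran).
The fused 6/6-membered bicyclic (with one nitrogen) is a single π system with 10 sp² atoms and 10 π electrons from ring double bonds. 10 = 4(2)+2, so the system is aromatic and both rings count as aromatic (quinoline).
The 4-membered ring has only sp² ring atoms; a planar conformation would have a fully conjugated π system of 4 electrons. But 4 = 4(1), which is 4n not 4n+2, so it is not aromatic (cyclobutadiene) — cyclobutadiene is antiaromatic and distorts to a rectangle.
4 of the 5 rings are aromatic. Total: 4.

4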